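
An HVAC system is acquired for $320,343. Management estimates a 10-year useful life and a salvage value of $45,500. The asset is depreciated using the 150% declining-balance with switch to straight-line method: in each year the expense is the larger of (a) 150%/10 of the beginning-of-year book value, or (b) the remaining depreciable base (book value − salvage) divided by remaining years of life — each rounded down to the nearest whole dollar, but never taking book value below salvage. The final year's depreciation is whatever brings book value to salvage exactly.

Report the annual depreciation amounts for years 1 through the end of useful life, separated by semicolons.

$48,051; $40,843; $34,717; $29,509; $25,083; $21,321; $18,829; $18,830; $18,830; $18,830

Depreciable base = $320,343 − $45,500 = $274,843.
Year 1: DB = ⌊$320,343 × 150%/10⌋ = $48,051; SL = ⌊$274,843/10⌋ = $27,484 → take DB $48,051. Book value $272,292.
Year 2: DB = ⌊$272,292 × 150%/10⌋ = $40,843; SL = ⌊$226,792/9⌋ = $25,199 → take DB $40,843. Book value $231,449.
Year 3: DB = ⌊$231,449 × 150%/10⌋ = $34,717; SL = ⌊$185,949/8⌋ = $23,243 → take DB $34,717. Book value $196,732.
Year 4: DB = ⌊$196,732 × 150%/10⌋ = $29,509; SL = ⌊$151,232/7⌋ = $21,604 → take DB $29,509. Book value $167,223.
Year 5: DB = ⌊$167,223 × 150%/10⌋ = $25,083; SL = ⌊$121,723/6⌋ = $20,287 → take DB $25,083. Book value $142,140.
Year 6: DB = ⌊$142,140 × 150%/10⌋ = $21,321; SL = ⌊$96,640/5⌋ = $19,328 → take DB $21,321. Book value $120,819.
Year 7: DB = ⌊$120,819 × 150%/10⌋ = $18,122; SL = ⌊$75,319/4⌋ = $18,829 → take SL $18,829. Book value $101,990.
Year 8: DB = ⌊$101,990 × 150%/10⌋ = $15,298; SL = ⌊$56,490/3⌋ = $18,830 → take SL $18,830. Book value $83,160.
Year 9: DB = ⌊$83,160 × 150%/10⌋ = $12,474; SL = ⌊$37,660/2⌋ = $18,830 → take SL $18,830. Book value $64,330.
Year 10 (final): $64,330 − $45,500 = $18,830. Book value $45,500.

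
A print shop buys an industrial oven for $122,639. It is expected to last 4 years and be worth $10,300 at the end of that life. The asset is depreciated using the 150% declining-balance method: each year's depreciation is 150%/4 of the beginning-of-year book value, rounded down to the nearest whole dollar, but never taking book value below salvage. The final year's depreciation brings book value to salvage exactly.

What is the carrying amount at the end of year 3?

Depreciable base = $122,639 − $10,300 = $112,339.
Year 1: ⌊$122,639 × 150%/4⌋ = $45,989. Book value $76,650.
Year 2: ⌊$76,650 × 150%/4⌋ = $28,743. Book value $47,907.
Year 3: ⌊$47,907 × 150%/4⌋ = $17,965. Book value $29,942.

$29,942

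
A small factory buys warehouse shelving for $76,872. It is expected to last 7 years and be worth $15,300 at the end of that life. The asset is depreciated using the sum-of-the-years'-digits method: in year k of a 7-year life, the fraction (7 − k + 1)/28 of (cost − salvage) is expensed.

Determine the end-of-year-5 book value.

$21,897

Depreciable base = $76,872 − $15,300 = $61,572.
Sum of the years' digits = 7+6+5+4+3+2+1 = 28.
Year 1: $61,572 × 7/28 = $15,393. Book value $61,479.
Year 2: $61,572 × 6/28 = $13,194. Book value $48,285.
Year 3: $61,572 × 5/28 = $10,995. Book value $37,290.
Year 4: $61,572 × 4/28 = $8,796. Book value $28,494.
Year 5: $61,572 × 3/28 = $6,597. Book value $21,897.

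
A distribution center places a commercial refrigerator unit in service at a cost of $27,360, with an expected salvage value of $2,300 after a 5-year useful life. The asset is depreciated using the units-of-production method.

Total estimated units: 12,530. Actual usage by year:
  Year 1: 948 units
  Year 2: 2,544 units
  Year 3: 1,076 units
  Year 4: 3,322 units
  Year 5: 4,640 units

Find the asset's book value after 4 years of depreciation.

$11,580

Depreciable base = $27,360 − $2,300 = $25,060.
Rate = $25,060 / 12,530 units = $2 per unit.
Year 1: 948 × $2 = $1,896. Book value $25,464.
Year 2: 2,544 × $2 = $5,088. Book value $20,376.
Year 3: 1,076 × $2 = $2,152. Book value $18,224.
Year 4: 3,322 × $2 = $6,644. Book value $11,580.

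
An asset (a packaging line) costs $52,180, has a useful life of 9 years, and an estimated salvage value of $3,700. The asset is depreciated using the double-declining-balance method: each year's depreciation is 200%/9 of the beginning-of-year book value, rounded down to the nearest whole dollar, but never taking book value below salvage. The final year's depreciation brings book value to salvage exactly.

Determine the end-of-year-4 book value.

Depreciable base = $52,180 − $3,700 = $48,480.
Year 1: ⌊$52,180 × 200%/9⌋ = $11,595. Book value $40,585.
Year 2: ⌊$40,585 × 200%/9⌋ = $9,018. Book value $31,567.
Year 3: ⌊$31,567 × 200%/9⌋ = $7,014. Book value $24,553.
Year 4: ⌊$24,553 × 200%/9⌋ = $5,456. Book value $19,097.

$19,097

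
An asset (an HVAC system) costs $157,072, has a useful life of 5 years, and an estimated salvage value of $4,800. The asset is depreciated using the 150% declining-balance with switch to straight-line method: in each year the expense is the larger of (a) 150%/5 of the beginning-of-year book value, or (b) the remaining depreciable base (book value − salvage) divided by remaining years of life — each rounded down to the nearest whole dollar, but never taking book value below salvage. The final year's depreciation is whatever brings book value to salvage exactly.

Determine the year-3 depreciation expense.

Depreciable base = $157,072 − $4,800 = $152,272.
Year 1: DB = ⌊$157,072 × 150%/5⌋ = $47,121; SL = ⌊$152,272/5⌋ = $30,454 → take DB $47,121. Book value $109,951.
Year 2: DB = ⌊$109,951 × 150%/5⌋ = $32,985; SL = ⌊$105,151/4⌋ = $26,287 → take DB $32,985. Book value $76,966.
Year 3: DB = ⌊$76,966 × 150%/5⌋ = $23,089; SL = ⌊$72,166/3⌋ = $24,055 → take SL $24,055. Book value $52,911.

$24,055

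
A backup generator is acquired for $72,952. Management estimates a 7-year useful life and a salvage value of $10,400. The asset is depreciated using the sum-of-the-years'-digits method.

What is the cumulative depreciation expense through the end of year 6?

Depreciable base = $72,952 − $10,400 = $62,552.
Sum of the years' digits = 7+6+5+4+3+2+1 = 28.
Year 1: $62,552 × 7/28 = $15,638. Book value $57,314.
Year 2: $62,552 × 6/28 = $13,404. Book value $43,910.
Year 3: $62,552 × 5/28 = $11,170. Book value $32,740.
Year 4: $62,552 × 4/28 = $8,936. Book value $23,804.
Year 5: $62,552 × 3/28 = $6,702. Book value $17,102.
Year 6: $62,552 × 2/28 = $4,468. Book value $12,634.
Accumulated through year 6 = $72,952 − $12,634 = $60,318.

$60,318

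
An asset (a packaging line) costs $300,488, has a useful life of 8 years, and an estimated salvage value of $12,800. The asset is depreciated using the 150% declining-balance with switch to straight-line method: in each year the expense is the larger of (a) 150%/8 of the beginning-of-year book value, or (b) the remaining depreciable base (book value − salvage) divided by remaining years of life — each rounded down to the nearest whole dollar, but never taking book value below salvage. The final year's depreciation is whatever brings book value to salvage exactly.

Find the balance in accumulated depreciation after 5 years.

Depreciable base = $300,488 − $12,800 = $287,688.
Year 1: DB = ⌊$300,488 × 150%/8⌋ = $56,341; SL = ⌊$287,688/8⌋ = $35,961 → take DB $56,341. Book value $244,147.
Year 2: DB = ⌊$244,147 × 150%/8⌋ = $45,777; SL = ⌊$231,347/7⌋ = $33,049 → take DB $45,777. Book value $198,370.
Year 3: DB = ⌊$198,370 × 150%/8⌋ = $37,194; SL = ⌊$185,570/6⌋ = $30,928 → take DB $37,194. Book value $161,176.
Year 4: DB = ⌊$161,176 × 150%/8⌋ = $30,220; SL = ⌊$148,376/5⌋ = $29,675 → take DB $30,220. Book value $130,956.
Year 5: DB = ⌊$130,956 × 150%/8⌋ = $24,554; SL = ⌊$118,156/4⌋ = $29,539 → take SL $29,539. Book value $101,417.
Accumulated through year 5 = $300,488 − $101,417 = $199,071.

$199,071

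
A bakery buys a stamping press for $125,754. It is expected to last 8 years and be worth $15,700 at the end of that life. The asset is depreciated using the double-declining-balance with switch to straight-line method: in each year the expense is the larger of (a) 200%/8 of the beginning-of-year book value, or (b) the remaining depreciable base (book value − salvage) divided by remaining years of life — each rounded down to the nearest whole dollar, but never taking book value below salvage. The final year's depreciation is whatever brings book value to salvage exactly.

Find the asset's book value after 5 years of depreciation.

$29,843

Depreciable base = $125,754 − $15,700 = $110,054.
Year 1: DB = ⌊$125,754 × 200%/8⌋ = $31,438; SL = ⌊$110,054/8⌋ = $13,756 → take DB $31,438. Book value $94,316.
Year 2: DB = ⌊$94,316 × 200%/8⌋ = $23,579; SL = ⌊$78,616/7⌋ = $11,230 → take DB $23,579. Book value $70,737.
Year 3: DB = ⌊$70,737 × 200%/8⌋ = $17,684; SL = ⌊$55,037/6⌋ = $9,172 → take DB $17,684. Book value $53,053.
Year 4: DB = ⌊$53,053 × 200%/8⌋ = $13,263; SL = ⌊$37,353/5⌋ = $7,470 → take DB $13,263. Book value $39,790.
Year 5: DB = ⌊$39,790 × 200%/8⌋ = $9,947; SL = ⌊$24,090/4⌋ = $6,022 → take DB $9,947. Book value $29,843.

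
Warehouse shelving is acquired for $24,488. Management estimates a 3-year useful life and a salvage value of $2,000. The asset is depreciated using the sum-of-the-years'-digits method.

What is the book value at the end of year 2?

$5,748

Depreciable base = $24,488 − $2,000 = $22,488.
Sum of the years' digits = 3+2+1 = 6.
Year 1: $22,488 × 3/6 = $11,244. Book value $13,244.
Year 2: $22,488 × 2/6 = $7,496. Book value $5,748.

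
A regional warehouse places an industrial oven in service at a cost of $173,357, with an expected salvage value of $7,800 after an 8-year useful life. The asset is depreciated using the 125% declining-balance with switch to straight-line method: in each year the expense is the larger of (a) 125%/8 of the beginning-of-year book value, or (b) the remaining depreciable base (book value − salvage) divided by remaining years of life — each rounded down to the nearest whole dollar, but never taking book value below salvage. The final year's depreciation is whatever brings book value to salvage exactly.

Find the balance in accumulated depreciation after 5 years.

Depreciable base = $173,357 − $7,800 = $165,557.
Year 1: DB = ⌊$173,357 × 125%/8⌋ = $27,087; SL = ⌊$165,557/8⌋ = $20,694 → take DB $27,087. Book value $146,270.
Year 2: DB = ⌊$146,270 × 125%/8⌋ = $22,854; SL = ⌊$138,470/7⌋ = $19,781 → take DB $22,854. Book value $123,416.
Year 3: DB = ⌊$123,416 × 125%/8⌋ = $19,283; SL = ⌊$115,616/6⌋ = $19,269 → take DB $19,283. Book value $104,133.
Year 4: DB = ⌊$104,133 × 125%/8⌋ = $16,270; SL = ⌊$96,333/5⌋ = $19,266 → take SL $19,266. Book value $84,867.
Year 5: DB = ⌊$84,867 × 125%/8⌋ = $13,260; SL = ⌊$77,067/4⌋ = $19,266 → take SL $19,266. Book value $65,601.
Accumulated through year 5 = $173,357 − $65,601 = $107,756.

$107,756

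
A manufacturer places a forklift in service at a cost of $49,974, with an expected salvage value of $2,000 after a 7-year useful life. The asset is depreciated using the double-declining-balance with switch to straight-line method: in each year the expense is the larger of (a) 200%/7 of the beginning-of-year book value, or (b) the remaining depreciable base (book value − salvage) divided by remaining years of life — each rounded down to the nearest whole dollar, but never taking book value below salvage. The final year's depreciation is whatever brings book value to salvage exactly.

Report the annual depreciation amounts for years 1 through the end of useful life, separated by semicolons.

$14,278; $10,198; $7,285; $5,203; $3,717; $3,646; $3,647

Depreciable base = $49,974 − $2,000 = $47,974.
Year 1: DB = ⌊$49,974 × 200%/7⌋ = $14,278; SL = ⌊$47,974/7⌋ = $6,853 → take DB $14,278. Book value $35,696.
Year 2: DB = ⌊$35,696 × 200%/7⌋ = $10,198; SL = ⌊$33,696/6⌋ = $5,616 → take DB $10,198. Book value $25,498.
Year 3: DB = ⌊$25,498 × 200%/7⌋ = $7,285; SL = ⌊$23,498/5⌋ = $4,699 → take DB $7,285. Book value $18,213.
Year 4: DB = ⌊$18,213 × 200%/7⌋ = $5,203; SL = ⌊$16,213/4⌋ = $4,053 → take DB $5,203. Book value $13,010.
Year 5: DB = ⌊$13,010 × 200%/7⌋ = $3,717; SL = ⌊$11,010/3⌋ = $3,670 → take DB $3,717. Book value $9,293.
Year 6: DB = ⌊$9,293 × 200%/7⌋ = $2,655; SL = ⌊$7,293/2⌋ = $3,646 → take SL $3,646. Book value $5,647.
Year 7 (final): $5,647 − $2,000 = $3,647. Book value $2,000.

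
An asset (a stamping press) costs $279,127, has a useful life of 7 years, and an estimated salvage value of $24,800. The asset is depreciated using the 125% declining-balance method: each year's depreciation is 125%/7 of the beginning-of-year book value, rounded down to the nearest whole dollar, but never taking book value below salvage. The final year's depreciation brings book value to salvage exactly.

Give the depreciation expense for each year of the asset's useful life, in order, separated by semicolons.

Depreciable base = $279,127 − $24,800 = $254,327.
Year 1: ⌊$279,127 × 125%/7⌋ = $49,844. Book value $229,283.
Year 2: ⌊$229,283 × 125%/7⌋ = $40,943. Book value $188,340.
Year 3: ⌊$188,340 × 125%/7⌋ = $33,632. Book value $154,708.
Year 4: ⌊$154,708 × 125%/7⌋ = $27,626. Book value $127,082.
Year 5: ⌊$127,082 × 125%/7⌋ = $22,693. Book value $104,389.
Year 6: ⌊$104,389 × 125%/7⌋ = $18,640. Book value $85,749.
Year 7 (final): $85,749 − $24,800 = $60,949. Book value $24,800.

$49,844; $40,943; $33,632; $27,626; $22,693; $18,640; $60,949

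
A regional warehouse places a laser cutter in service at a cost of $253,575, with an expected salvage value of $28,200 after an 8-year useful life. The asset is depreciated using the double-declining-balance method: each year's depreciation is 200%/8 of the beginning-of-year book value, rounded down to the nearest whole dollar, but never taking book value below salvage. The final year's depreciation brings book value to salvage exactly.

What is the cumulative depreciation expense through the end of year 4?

Depreciable base = $253,575 − $28,200 = $225,375.
Year 1: ⌊$253,575 × 200%/8⌋ = $63,393. Book value $190,182.
Year 2: ⌊$190,182 × 200%/8⌋ = $47,545. Book value $142,637.
Year 3: ⌊$142,637 × 200%/8⌋ = $35,659. Book value $106,978.
Year 4: ⌊$106,978 × 200%/8⌋ = $26,744. Book value $80,234.
Accumulated through year 4 = $253,575 − $80,234 = $173,341.

$173,341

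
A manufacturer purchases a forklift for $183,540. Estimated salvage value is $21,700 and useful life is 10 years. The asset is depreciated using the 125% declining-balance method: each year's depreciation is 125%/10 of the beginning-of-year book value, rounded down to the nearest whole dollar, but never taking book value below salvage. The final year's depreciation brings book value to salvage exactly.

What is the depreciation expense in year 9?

$7,883

Depreciable base = $183,540 − $21,700 = $161,840.
Year 1: ⌊$183,540 × 125%/10⌋ = $22,942. Book value $160,598.
Year 2: ⌊$160,598 × 125%/10⌋ = $20,074. Book value $140,524.
Year 3: ⌊$140,524 × 125%/10⌋ = $17,565. Book value $122,959.
Year 4: ⌊$122,959 × 125%/10⌋ = $15,369. Book value $107,590.
Year 5: ⌊$107,590 × 125%/10⌋ = $13,448. Book value $94,142.
Year 6: ⌊$94,142 × 125%/10⌋ = $11,767. Book value $82,375.
Year 7: ⌊$82,375 × 125%/10⌋ = $10,296. Book value $72,079.
Year 8: ⌊$72,079 × 125%/10⌋ = $9,009. Book value $63,070.
Year 9: ⌊$63,070 × 125%/10⌋ = $7,883. Book value $55,187.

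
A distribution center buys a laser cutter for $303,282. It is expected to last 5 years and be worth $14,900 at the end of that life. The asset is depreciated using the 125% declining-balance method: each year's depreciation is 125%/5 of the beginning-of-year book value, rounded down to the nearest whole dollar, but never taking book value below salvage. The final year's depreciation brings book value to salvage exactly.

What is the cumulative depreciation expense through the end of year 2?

Depreciable base = $303,282 − $14,900 = $288,382.
Year 1: ⌊$303,282 × 125%/5⌋ = $75,820. Book value $227,462.
Year 2: ⌊$227,462 × 125%/5⌋ = $56,865. Book value $170,597.
Accumulated through year 2 = $303,282 − $170,597 = $132,685.

$132,685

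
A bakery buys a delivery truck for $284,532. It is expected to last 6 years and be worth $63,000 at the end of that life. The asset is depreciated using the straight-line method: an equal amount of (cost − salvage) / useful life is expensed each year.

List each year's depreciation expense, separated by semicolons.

$36,922; $36,922; $36,922; $36,922; $36,922; $36,922

Depreciable base = $284,532 − $63,000 = $221,532.
Annual expense = $221,532 / 6 = $36,922.
End of year 1: book value $247,610.
End of year 2: book value $210,688.
End of year 3: book value $173,766.
End of year 4: book value $136,844.
End of year 5: book value $99,922.
End of year 6: book value $63,000.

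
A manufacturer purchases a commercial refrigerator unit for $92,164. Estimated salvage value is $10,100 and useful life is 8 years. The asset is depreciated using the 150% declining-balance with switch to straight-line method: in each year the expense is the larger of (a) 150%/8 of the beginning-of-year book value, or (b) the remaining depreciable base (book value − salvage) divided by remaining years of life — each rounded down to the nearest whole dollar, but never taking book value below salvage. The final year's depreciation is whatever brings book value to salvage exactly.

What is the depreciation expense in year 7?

$7,512

Depreciable base = $92,164 − $10,100 = $82,064.
Year 1: DB = ⌊$92,164 × 150%/8⌋ = $17,280; SL = ⌊$82,064/8⌋ = $10,258 → take DB $17,280. Book value $74,884.
Year 2: DB = ⌊$74,884 × 150%/8⌋ = $14,040; SL = ⌊$64,784/7⌋ = $9,254 → take DB $14,040. Book value $60,844.
Year 3: DB = ⌊$60,844 × 150%/8⌋ = $11,408; SL = ⌊$50,744/6⌋ = $8,457 → take DB $11,408. Book value $49,436.
Year 4: DB = ⌊$49,436 × 150%/8⌋ = $9,269; SL = ⌊$39,336/5⌋ = $7,867 → take DB $9,269. Book value $40,167.
Year 5: DB = ⌊$40,167 × 150%/8⌋ = $7,531; SL = ⌊$30,067/4⌋ = $7,516 → take DB $7,531. Book value $32,636.
Year 6: DB = ⌊$32,636 × 150%/8⌋ = $6,119; SL = ⌊$22,536/3⌋ = $7,512 → take SL $7,512. Book value $25,124.
Year 7: DB = ⌊$25,124 × 150%/8⌋ = $4,710; SL = ⌊$15,024/2⌋ = $7,512 → take SL $7,512. Book value $17,612.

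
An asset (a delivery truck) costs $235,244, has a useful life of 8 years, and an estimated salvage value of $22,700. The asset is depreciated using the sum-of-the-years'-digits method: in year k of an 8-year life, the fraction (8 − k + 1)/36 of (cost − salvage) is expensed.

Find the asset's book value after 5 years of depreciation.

$58,124

Depreciable base = $235,244 − $22,700 = $212,544.
Sum of the years' digits = 8+7+6+5+4+3+2+1 = 36.
Year 1: $212,544 × 8/36 = $47,232. Book value $188,012.
Year 2: $212,544 × 7/36 = $41,328. Book value $146,684.
Year 3: $212,544 × 6/36 = $35,424. Book value $111,260.
Year 4: $212,544 × 5/36 = $29,520. Book value $81,740.
Year 5: $212,544 × 4/36 = $23,616. Book value $58,124.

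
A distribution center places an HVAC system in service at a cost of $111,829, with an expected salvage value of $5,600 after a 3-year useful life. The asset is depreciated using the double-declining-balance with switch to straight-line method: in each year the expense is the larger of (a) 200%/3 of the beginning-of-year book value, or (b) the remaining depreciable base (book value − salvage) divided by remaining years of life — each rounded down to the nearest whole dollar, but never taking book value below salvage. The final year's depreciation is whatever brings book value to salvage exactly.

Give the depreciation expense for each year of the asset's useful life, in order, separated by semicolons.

Depreciable base = $111,829 − $5,600 = $106,229.
Year 1: DB = ⌊$111,829 × 200%/3⌋ = $74,552; SL = ⌊$106,229/3⌋ = $35,409 → take DB $74,552. Book value $37,277.
Year 2: DB = ⌊$37,277 × 200%/3⌋ = $24,851; SL = ⌊$31,677/2⌋ = $15,838 → take DB $24,851. Book value $12,426.
Year 3 (final): $12,426 − $5,600 = $6,826. Book value $5,600.

$74,552; $24,851; $6,826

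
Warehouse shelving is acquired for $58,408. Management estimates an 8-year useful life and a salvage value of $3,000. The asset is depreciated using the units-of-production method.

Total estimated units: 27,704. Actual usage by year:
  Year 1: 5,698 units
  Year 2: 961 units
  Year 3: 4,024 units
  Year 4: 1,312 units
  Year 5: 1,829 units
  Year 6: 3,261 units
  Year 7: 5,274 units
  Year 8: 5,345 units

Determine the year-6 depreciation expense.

$6,522

Depreciable base = $58,408 − $3,000 = $55,408.
Rate = $55,408 / 27,704 units = $2 per unit.
Year 1: 5,698 × $2 = $11,396. Book value $47,012.
Year 2: 961 × $2 = $1,922. Book value $45,090.
Year 3: 4,024 × $2 = $8,048. Book value $37,042.
Year 4: 1,312 × $2 = $2,624. Book value $34,418.
Year 5: 1,829 × $2 = $3,658. Book value $30,760.
Year 6: 3,261 × $2 = $6,522. Book value $24,238.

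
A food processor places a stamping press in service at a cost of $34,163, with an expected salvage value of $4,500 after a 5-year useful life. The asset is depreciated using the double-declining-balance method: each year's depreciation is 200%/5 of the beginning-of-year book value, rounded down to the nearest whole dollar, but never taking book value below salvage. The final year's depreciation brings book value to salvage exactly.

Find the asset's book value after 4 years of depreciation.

$4,500

Depreciable base = $34,163 − $4,500 = $29,663.
Year 1: ⌊$34,163 × 200%/5⌋ = $13,665. Book value $20,498.
Year 2: ⌊$20,498 × 200%/5⌋ = $8,199. Book value $12,299.
Year 3: ⌊$12,299 × 200%/5⌋ = $4,919. Book value $7,380.
Year 4: ⌊$7,380 × 200%/5⌋ = $2,952, capped at $2,880. Book value $4,500.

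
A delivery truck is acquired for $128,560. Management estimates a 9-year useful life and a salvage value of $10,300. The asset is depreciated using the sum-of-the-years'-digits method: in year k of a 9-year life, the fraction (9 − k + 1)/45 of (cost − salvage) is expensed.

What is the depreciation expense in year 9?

Depreciable base = $128,560 − $10,300 = $118,260.
Sum of the years' digits = 9+8+7+6+5+4+3+2+1 = 45.
Year 1: $118,260 × 9/45 = $23,652. Book value $104,908.
Year 2: $118,260 × 8/45 = $21,024. Book value $83,884.
Year 3: $118,260 × 7/45 = $18,396. Book value $65,488.
Year 4: $118,260 × 6/45 = $15,768. Book value $49,720.
Year 5: $118,260 × 5/45 = $13,140. Book value $36,580.
Year 6: $118,260 × 4/45 = $10,512. Book value $26,068.
Year 7: $118,260 × 3/45 = $7,884. Book value $18,184.
Year 8: $118,260 × 2/45 = $5,256. Book value $12,928.
Year 9: $118,260 × 1/45 = $2,628. Book value $10,300.

$2,628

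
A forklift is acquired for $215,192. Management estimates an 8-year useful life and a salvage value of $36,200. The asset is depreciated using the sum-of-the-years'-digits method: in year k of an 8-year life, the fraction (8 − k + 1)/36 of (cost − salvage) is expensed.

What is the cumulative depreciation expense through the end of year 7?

$174,020

Depreciable base = $215,192 − $36,200 = $178,992.
Sum of the years' digits = 8+7+6+5+4+3+2+1 = 36.
Year 1: $178,992 × 8/36 = $39,776. Book value $175,416.
Year 2: $178,992 × 7/36 = $34,804. Book value $140,612.
Year 3: $178,992 × 6/36 = $29,832. Book value $110,780.
Year 4: $178,992 × 5/36 = $24,860. Book value $85,920.
Year 5: $178,992 × 4/36 = $19,888. Book value $66,032.
Year 6: $178,992 × 3/36 = $14,916. Book value $51,116.
Year 7: $178,992 × 2/36 = $9,944. Book value $41,172.
Accumulated through year 7 = $215,192 − $41,172 = $174,020.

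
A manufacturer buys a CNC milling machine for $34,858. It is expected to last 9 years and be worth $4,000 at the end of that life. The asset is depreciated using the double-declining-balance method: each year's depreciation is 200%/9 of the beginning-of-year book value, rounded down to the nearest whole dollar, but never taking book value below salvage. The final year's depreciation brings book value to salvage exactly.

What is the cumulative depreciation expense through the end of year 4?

Depreciable base = $34,858 − $4,000 = $30,858.
Year 1: ⌊$34,858 × 200%/9⌋ = $7,746. Book value $27,112.
Year 2: ⌊$27,112 × 200%/9⌋ = $6,024. Book value $21,088.
Year 3: ⌊$21,088 × 200%/9⌋ = $4,686. Book value $16,402.
Year 4: ⌊$16,402 × 200%/9⌋ = $3,644. Book value $12,758.
Accumulated through year 4 = $34,858 − $12,758 = $22,100.

$22,100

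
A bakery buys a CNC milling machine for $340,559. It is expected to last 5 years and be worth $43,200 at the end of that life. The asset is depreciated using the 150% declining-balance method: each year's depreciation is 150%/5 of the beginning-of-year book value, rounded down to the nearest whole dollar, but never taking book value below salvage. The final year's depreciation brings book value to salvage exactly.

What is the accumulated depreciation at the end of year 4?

$258,789

Depreciable base = $340,559 − $43,200 = $297,359.
Year 1: ⌊$340,559 × 150%/5⌋ = $102,167. Book value $238,392.
Year 2: ⌊$238,392 × 150%/5⌋ = $71,517. Book value $166,875.
Year 3: ⌊$166,875 × 150%/5⌋ = $50,062. Book value $116,813.
Year 4: ⌊$116,813 × 150%/5⌋ = $35,043. Book value $81,770.
Accumulated through year 4 = $340,559 − $81,770 = $258,789.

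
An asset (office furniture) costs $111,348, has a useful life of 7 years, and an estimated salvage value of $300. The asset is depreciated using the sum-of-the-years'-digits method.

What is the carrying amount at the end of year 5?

$12,198

Depreciable base = $111,348 − $300 = $111,048.
Sum of the years' digits = 7+6+5+4+3+2+1 = 28.
Year 1: $111,048 × 7/28 = $27,762. Book value $83,586.
Year 2: $111,048 × 6/28 = $23,796. Book value $59,790.
Year 3: $111,048 × 5/28 = $19,830. Book value $39,960.
Year 4: $111,048 × 4/28 = $15,864. Book value $24,096.
Year 5: $111,048 × 3/28 = $11,898. Book value $12,198.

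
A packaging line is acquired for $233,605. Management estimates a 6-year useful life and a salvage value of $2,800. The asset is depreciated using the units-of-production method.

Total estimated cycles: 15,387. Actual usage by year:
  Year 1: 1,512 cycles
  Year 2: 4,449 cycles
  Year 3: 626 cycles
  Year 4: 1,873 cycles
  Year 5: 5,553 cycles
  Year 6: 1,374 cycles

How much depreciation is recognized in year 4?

$28,095

Depreciable base = $233,605 − $2,800 = $230,805.
Rate = $230,805 / 15,387 cycles = $15 per cycle.
Year 1: 1,512 × $15 = $22,680. Book value $210,925.
Year 2: 4,449 × $15 = $66,735. Book value $144,190.
Year 3: 626 × $15 = $9,390. Book value $134,800.
Year 4: 1,873 × $15 = $28,095. Book value $106,705.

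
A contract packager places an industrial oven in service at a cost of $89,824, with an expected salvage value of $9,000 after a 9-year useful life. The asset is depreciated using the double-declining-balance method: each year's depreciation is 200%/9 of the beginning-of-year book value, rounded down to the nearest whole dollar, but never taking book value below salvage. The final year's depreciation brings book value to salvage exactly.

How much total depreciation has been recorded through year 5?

Depreciable base = $89,824 − $9,000 = $80,824.
Year 1: ⌊$89,824 × 200%/9⌋ = $19,960. Book value $69,864.
Year 2: ⌊$69,864 × 200%/9⌋ = $15,525. Book value $54,339.
Year 3: ⌊$54,339 × 200%/9⌋ = $12,075. Book value $42,264.
Year 4: ⌊$42,264 × 200%/9⌋ = $9,392. Book value $32,872.
Year 5: ⌊$32,872 × 200%/9⌋ = $7,304. Book value $25,568.
Accumulated through year 5 = $89,824 − $25,568 = $64,256.

$64,256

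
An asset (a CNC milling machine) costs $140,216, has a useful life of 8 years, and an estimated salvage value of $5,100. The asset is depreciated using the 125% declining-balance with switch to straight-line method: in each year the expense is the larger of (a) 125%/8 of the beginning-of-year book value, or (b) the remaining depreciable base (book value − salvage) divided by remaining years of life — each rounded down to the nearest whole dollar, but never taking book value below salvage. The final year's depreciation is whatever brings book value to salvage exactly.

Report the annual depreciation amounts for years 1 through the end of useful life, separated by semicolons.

$21,908; $18,485; $15,787; $15,787; $15,787; $15,787; $15,787; $15,788

Depreciable base = $140,216 − $5,100 = $135,116.
Year 1: DB = ⌊$140,216 × 125%/8⌋ = $21,908; SL = ⌊$135,116/8⌋ = $16,889 → take DB $21,908. Book value $118,308.
Year 2: DB = ⌊$118,308 × 125%/8⌋ = $18,485; SL = ⌊$113,208/7⌋ = $16,172 → take DB $18,485. Book value $99,823.
Year 3: DB = ⌊$99,823 × 125%/8⌋ = $15,597; SL = ⌊$94,723/6⌋ = $15,787 → take SL $15,787. Book value $84,036.
Year 4: DB = ⌊$84,036 × 125%/8⌋ = $13,130; SL = ⌊$78,936/5⌋ = $15,787 → take SL $15,787. Book value $68,249.
Year 5: DB = ⌊$68,249 × 125%/8⌋ = $10,663; SL = ⌊$63,149/4⌋ = $15,787 → take SL $15,787. Book value $52,462.
Year 6: DB = ⌊$52,462 × 125%/8⌋ = $8,197; SL = ⌊$47,362/3⌋ = $15,787 → take SL $15,787. Book value $36,675.
Year 7: DB = ⌊$36,675 × 125%/8⌋ = $5,730; SL = ⌊$31,575/2⌋ = $15,787 → take SL $15,787. Book value $20,888.
Year 8 (final): $20,888 − $5,100 = $15,788. Book value $5,100.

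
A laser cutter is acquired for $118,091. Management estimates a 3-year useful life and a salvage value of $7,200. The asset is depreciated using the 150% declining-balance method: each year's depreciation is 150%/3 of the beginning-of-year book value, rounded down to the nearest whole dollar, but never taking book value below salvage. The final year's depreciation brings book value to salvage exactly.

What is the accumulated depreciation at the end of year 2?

$88,568

Depreciable base = $118,091 − $7,200 = $110,891.
Year 1: ⌊$118,091 × 150%/3⌋ = $59,045. Book value $59,046.
Year 2: ⌊$59,046 × 150%/3⌋ = $29,523. Book value $29,523.
Accumulated through year 2 = $118,091 − $29,523 = $88,568.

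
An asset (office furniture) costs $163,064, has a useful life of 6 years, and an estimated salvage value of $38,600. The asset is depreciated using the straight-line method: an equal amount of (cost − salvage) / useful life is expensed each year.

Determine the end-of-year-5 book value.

Depreciable base = $163,064 − $38,600 = $124,464.
Annual expense = $124,464 / 6 = $20,744.
End of year 1: book value $142,320.
End of year 2: book value $121,576.
End of year 3: book value $100,832.
End of year 4: book value $80,088.
End of year 5: book value $59,344.

$59,344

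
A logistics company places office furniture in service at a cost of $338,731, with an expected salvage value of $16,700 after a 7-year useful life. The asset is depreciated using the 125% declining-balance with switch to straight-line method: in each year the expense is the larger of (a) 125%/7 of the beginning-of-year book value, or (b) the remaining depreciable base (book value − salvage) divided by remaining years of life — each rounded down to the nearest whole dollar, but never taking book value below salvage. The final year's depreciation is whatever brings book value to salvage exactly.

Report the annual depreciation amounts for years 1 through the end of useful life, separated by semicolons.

$60,487; $49,686; $42,371; $42,371; $42,372; $42,372; $42,372

Depreciable base = $338,731 − $16,700 = $322,031.
Year 1: DB = ⌊$338,731 × 125%/7⌋ = $60,487; SL = ⌊$322,031/7⌋ = $46,004 → take DB $60,487. Book value $278,244.
Year 2: DB = ⌊$278,244 × 125%/7⌋ = $49,686; SL = ⌊$261,544/6⌋ = $43,590 → take DB $49,686. Book value $228,558.
Year 3: DB = ⌊$228,558 × 125%/7⌋ = $40,813; SL = ⌊$211,858/5⌋ = $42,371 → take SL $42,371. Book value $186,187.
Year 4: DB = ⌊$186,187 × 125%/7⌋ = $33,247; SL = ⌊$169,487/4⌋ = $42,371 → take SL $42,371. Book value $143,816.
Year 5: DB = ⌊$143,816 × 125%/7⌋ = $25,681; SL = ⌊$127,116/3⌋ = $42,372 → take SL $42,372. Book value $101,444.
Year 6: DB = ⌊$101,444 × 125%/7⌋ = $18,115; SL = ⌊$84,744/2⌋ = $42,372 → take SL $42,372. Book value $59,072.
Year 7 (final): $59,072 − $16,700 = $42,372. Book value $16,700.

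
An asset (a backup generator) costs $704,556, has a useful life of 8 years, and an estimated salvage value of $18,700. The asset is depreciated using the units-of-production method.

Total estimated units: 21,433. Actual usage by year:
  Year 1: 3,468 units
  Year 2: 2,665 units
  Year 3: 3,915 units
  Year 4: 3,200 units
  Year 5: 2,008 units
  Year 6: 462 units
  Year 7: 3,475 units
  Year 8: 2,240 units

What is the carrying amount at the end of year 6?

Depreciable base = $704,556 − $18,700 = $685,856.
Rate = $685,856 / 21,433 units = $32 per unit.
Year 1: 3,468 × $32 = $110,976. Book value $593,580.
Year 2: 2,665 × $32 = $85,280. Book value $508,300.
Year 3: 3,915 × $32 = $125,280. Book value $383,020.
Year 4: 3,200 × $32 = $102,400. Book value $280,620.
Year 5: 2,008 × $32 = $64,256. Book value $216,364.
Year 6: 462 × $32 = $14,784. Book value $201,580.

$201,580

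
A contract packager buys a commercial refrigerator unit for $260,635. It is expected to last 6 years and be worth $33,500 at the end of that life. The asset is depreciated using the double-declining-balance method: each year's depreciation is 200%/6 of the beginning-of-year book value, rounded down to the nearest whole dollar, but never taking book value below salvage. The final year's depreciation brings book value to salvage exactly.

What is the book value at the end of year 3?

Depreciable base = $260,635 − $33,500 = $227,135.
Year 1: ⌊$260,635 × 200%/6⌋ = $86,878. Book value $173,757.
Year 2: ⌊$173,757 × 200%/6⌋ = $57,919. Book value $115,838.
Year 3: ⌊$115,838 × 200%/6⌋ = $38,612. Book value $77,226.

$77,226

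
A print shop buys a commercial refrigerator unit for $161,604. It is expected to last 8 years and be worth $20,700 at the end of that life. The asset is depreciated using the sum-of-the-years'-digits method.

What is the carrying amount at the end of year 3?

$79,410

Depreciable base = $161,604 − $20,700 = $140,904.
Sum of the years' digits = 8+7+6+5+4+3+2+1 = 36.
Year 1: $140,904 × 8/36 = $31,312. Book value $130,292.
Year 2: $140,904 × 7/36 = $27,398. Book value $102,894.
Year 3: $140,904 × 6/36 = $23,484. Book value $79,410.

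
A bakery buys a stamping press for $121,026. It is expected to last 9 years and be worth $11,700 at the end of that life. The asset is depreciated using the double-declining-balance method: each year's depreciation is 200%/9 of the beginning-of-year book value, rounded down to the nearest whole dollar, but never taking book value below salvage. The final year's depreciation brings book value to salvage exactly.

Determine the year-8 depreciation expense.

Depreciable base = $121,026 − $11,700 = $109,326.
Year 1: ⌊$121,026 × 200%/9⌋ = $26,894. Book value $94,132.
Year 2: ⌊$94,132 × 200%/9⌋ = $20,918. Book value $73,214.
Year 3: ⌊$73,214 × 200%/9⌋ = $16,269. Book value $56,945.
Year 4: ⌊$56,945 × 200%/9⌋ = $12,654. Book value $44,291.
Year 5: ⌊$44,291 × 200%/9⌋ = $9,842. Book value $34,449.
Year 6: ⌊$34,449 × 200%/9⌋ = $7,655. Book value $26,794.
Year 7: ⌊$26,794 × 200%/9⌋ = $5,954. Book value $20,840.
Year 8: ⌊$20,840 × 200%/9⌋ = $4,631. Book value $16,209.

$4,631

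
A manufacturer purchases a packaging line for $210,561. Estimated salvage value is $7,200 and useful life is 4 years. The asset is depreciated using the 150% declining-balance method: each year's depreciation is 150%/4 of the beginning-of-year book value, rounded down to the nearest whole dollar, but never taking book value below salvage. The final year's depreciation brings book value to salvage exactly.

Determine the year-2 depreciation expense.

$49,350

Depreciable base = $210,561 − $7,200 = $203,361.
Year 1: ⌊$210,561 × 150%/4⌋ = $78,960. Book value $131,601.
Year 2: ⌊$131,601 × 150%/4⌋ = $49,350. Book value $82,251.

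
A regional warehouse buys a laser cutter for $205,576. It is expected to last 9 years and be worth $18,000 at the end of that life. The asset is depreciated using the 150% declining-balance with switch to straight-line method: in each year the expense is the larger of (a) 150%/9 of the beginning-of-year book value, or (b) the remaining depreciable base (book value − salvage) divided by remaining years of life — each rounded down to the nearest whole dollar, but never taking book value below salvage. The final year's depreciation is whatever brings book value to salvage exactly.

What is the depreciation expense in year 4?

Depreciable base = $205,576 − $18,000 = $187,576.
Year 1: DB = ⌊$205,576 × 150%/9⌋ = $34,262; SL = ⌊$187,576/9⌋ = $20,841 → take DB $34,262. Book value $171,314.
Year 2: DB = ⌊$171,314 × 150%/9⌋ = $28,552; SL = ⌊$153,314/8⌋ = $19,164 → take DB $28,552. Book value $142,762.
Year 3: DB = ⌊$142,762 × 150%/9⌋ = $23,793; SL = ⌊$124,762/7⌋ = $17,823 → take DB $23,793. Book value $118,969.
Year 4: DB = ⌊$118,969 × 150%/9⌋ = $19,828; SL = ⌊$100,969/6⌋ = $16,828 → take DB $19,828. Book value $99,141.

$19,828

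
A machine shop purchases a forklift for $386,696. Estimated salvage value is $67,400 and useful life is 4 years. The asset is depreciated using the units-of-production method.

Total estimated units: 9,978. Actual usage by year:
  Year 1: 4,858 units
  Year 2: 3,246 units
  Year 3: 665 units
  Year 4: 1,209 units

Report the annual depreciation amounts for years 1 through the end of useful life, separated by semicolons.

$155,456; $103,872; $21,280; $38,688

Depreciable base = $386,696 − $67,400 = $319,296.
Rate = $319,296 / 9,978 units = $32 per unit.
Year 1: 4,858 × $32 = $155,456. Book value $231,240.
Year 2: 3,246 × $32 = $103,872. Book value $127,368.
Year 3: 665 × $32 = $21,280. Book value $106,088.
Year 4: 1,209 × $32 = $38,688. Book value $67,400.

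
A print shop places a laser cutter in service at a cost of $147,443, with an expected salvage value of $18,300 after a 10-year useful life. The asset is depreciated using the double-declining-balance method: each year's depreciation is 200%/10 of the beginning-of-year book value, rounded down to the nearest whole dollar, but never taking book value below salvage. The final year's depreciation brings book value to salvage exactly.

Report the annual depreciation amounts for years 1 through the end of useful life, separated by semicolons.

Depreciable base = $147,443 − $18,300 = $129,143.
Year 1: ⌊$147,443 × 200%/10⌋ = $29,488. Book value $117,955.
Year 2: ⌊$117,955 × 200%/10⌋ = $23,591. Book value $94,364.
Year 3: ⌊$94,364 × 200%/10⌋ = $18,872. Book value $75,492.
Year 4: ⌊$75,492 × 200%/10⌋ = $15,098. Book value $60,394.
Year 5: ⌊$60,394 × 200%/10⌋ = $12,078. Book value $48,316.
Year 6: ⌊$48,316 × 200%/10⌋ = $9,663. Book value $38,653.
Year 7: ⌊$38,653 × 200%/10⌋ = $7,730. Book value $30,923.
Year 8: ⌊$30,923 × 200%/10⌋ = $6,184. Book value $24,739.
Year 9: ⌊$24,739 × 200%/10⌋ = $4,947. Book value $19,792.
Year 10 (final): $19,792 − $18,300 = $1,492. Book value $18,300.

$29,488; $23,591; $18,872; $15,098; $12,078; $9,663; $7,730; $6,184; $4,947; $1,492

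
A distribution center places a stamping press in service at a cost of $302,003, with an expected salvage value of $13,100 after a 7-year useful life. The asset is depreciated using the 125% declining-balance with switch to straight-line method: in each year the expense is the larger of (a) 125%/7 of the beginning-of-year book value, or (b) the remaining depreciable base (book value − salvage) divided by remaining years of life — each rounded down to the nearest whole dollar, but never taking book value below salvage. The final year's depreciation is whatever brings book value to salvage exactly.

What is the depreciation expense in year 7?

$38,136

Depreciable base = $302,003 − $13,100 = $288,903.
Year 1: DB = ⌊$302,003 × 125%/7⌋ = $53,929; SL = ⌊$288,903/7⌋ = $41,271 → take DB $53,929. Book value $248,074.
Year 2: DB = ⌊$248,074 × 125%/7⌋ = $44,298; SL = ⌊$234,974/6⌋ = $39,162 → take DB $44,298. Book value $203,776.
Year 3: DB = ⌊$203,776 × 125%/7⌋ = $36,388; SL = ⌊$190,676/5⌋ = $38,135 → take SL $38,135. Book value $165,641.
Year 4: DB = ⌊$165,641 × 125%/7⌋ = $29,578; SL = ⌊$152,541/4⌋ = $38,135 → take SL $38,135. Book value $127,506.
Year 5: DB = ⌊$127,506 × 125%/7⌋ = $22,768; SL = ⌊$114,406/3⌋ = $38,135 → take SL $38,135. Book value $89,371.
Year 6: DB = ⌊$89,371 × 125%/7⌋ = $15,959; SL = ⌊$76,271/2⌋ = $38,135 → take SL $38,135. Book value $51,236.
Year 7 (final): $51,236 − $13,100 = $38,136. Book value $13,100.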